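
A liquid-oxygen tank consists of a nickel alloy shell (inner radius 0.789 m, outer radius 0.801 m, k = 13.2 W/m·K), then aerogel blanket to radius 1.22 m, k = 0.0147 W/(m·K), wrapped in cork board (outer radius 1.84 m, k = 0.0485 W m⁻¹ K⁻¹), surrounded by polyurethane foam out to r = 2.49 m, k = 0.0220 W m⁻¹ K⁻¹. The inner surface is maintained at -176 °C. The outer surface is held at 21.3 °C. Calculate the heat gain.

Treat each layer as a resistance in series:
  R_nickel alloy = (1/0.789 − 1/0.801)/(4πk) = 0.01899/(4π·13.2) = 1.145×10^-4 K/W
  R_aerogel blanket = (1/0.801 − 1/1.22)/(4πk) = 0.4288/(4π·0.0147) = 2.321 K/W
  R_cork board = (1/1.22 − 1/1.84)/(4πk) = 0.2762/(4π·0.0485) = 0.4532 K/W
  R_polyurethane foam = (1/1.84 − 1/2.49)/(4πk) = 0.1419/(4π·0.0220) = 0.5132 K/W
ΣR = 1.145×10^-4 + 2.321 + 0.4532 + 0.5132 = 3.288 K/W
Q = ΔT/ΣR = (-176 °C − 21.3 °C)/3.288 = -60.0 W
(Negative Q ⇒ heat flows inward; heat gain = 60.0 W.)

Q = 60.0 W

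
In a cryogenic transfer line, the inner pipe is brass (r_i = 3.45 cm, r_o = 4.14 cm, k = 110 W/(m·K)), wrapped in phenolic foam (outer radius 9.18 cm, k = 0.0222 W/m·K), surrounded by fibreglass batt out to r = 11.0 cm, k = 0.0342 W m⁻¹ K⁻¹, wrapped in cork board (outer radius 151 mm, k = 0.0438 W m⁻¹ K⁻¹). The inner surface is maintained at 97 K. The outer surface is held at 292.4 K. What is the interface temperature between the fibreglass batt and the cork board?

T = 263.2 K

Series thermal resistances, inner to outer:
  R'_brass = ln(0.0414/0.0345)/(2πk) = 0.1823/(2π·110) = 2.638×10^-4 m·K/W
  R'_phenolic foam = ln(0.0918/0.0414)/(2πk) = 0.7963/(2π·0.0222) = 5.709 m·K/W
  R'_fibreglass batt = ln(0.110/0.0918)/(2πk) = 0.1809/(2π·0.0342) = 0.8417 m·K/W
  R'_cork board = ln(0.151/0.110)/(2πk) = 0.3168/(2π·0.0438) = 1.151 m·K/W
ΣR = 2.638×10^-4 + 5.709 + 0.8417 + 1.151 = 7.702 m·K/W
Q' = ΔT/ΣR = (97 K − 292.4 K)/7.702 = -25.37 W/m
From the inner boundary to the fibreglass batt/cork board interface, ΣR_partial = 6.551 m·K/W.
T_interface = T_in − Q'·ΣR_partial = 97 K − (-25.37)(6.551) = 263.2 K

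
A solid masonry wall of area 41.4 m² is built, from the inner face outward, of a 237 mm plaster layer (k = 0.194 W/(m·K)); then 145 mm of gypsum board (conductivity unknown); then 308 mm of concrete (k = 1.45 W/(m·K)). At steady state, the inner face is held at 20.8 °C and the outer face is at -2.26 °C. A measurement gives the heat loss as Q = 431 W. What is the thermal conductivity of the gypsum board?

k = 0.186 W/m·K

ΣR = ΔT/Q = |20.8 − -2.26|/431 = 0.05350 K/W
Known resistances:
  R_plaster = L/(kA) = 0.237/(0.194·41.4) = 0.02951 K/W
  R_concrete = L/(kA) = 0.308/(1.45·41.4) = 0.005131 K/W
R_gypsum board = ΣR − ΣR_known = 0.05350 − 0.03464 = 0.01886 K/W
L/(kA) = 0.01886 ⇒ k = 0.145/(0.01886·41.4) = 0.186 W/m·K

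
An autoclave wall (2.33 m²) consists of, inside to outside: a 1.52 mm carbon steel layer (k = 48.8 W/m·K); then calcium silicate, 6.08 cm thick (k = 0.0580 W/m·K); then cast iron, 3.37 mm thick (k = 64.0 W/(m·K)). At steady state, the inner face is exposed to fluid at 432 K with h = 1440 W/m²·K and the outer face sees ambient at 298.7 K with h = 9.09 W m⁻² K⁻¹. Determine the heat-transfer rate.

Q = 268 W

Treat each layer as a resistance in series:
  R_conv,in = 1/(hA) = 1/(1440·2.33) = 2.980×10^-4 K/W
  R_carbon steel = L/(kA) = 0.00152/(48.8·2.33) = 1.337×10^-5 K/W
  R_calcium silicate = L/(kA) = 0.0608/(0.0580·2.33) = 0.4499 K/W
  R_cast iron = L/(kA) = 0.00337/(64.0·2.33) = 2.260×10^-5 K/W
  R_conv,out = 1/(hA) = 1/(9.09·2.33) = 0.04722 K/W
ΣR = 2.980×10^-4 + 1.337×10^-5 + 0.4499 + 2.260×10^-5 + 0.04722 = 0.4975 K/W
Q = ΔT/ΣR = (432 K − 298.7 K)/0.4975 = 268 W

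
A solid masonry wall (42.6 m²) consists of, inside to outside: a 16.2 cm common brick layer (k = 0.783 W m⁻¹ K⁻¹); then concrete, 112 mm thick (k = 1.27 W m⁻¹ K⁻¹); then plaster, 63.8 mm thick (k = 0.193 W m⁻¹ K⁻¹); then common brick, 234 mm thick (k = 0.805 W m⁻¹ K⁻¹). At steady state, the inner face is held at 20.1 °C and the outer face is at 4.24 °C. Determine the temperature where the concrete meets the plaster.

T = 15.0 °C

Series thermal resistances, inner to outer:
  R_common brick = L/(kA) = 0.162/(0.783·42.6) = 0.004857 K/W
  R_concrete = L/(kA) = 0.112/(1.27·42.6) = 0.002070 K/W
  R_plaster = L/(kA) = 0.0638/(0.193·42.6) = 0.007760 K/W
  R_common brick = L/(kA) = 0.234/(0.805·42.6) = 0.006824 K/W
ΣR = 0.004857 + 0.002070 + 0.007760 + 0.006824 = 0.02151 K/W
Q = ΔT/ΣR = (20.1 °C − 4.24 °C)/0.02151 = 737.3 W
From the inner boundary to the concrete/plaster interface, ΣR_partial = 0.006927 K/W.
T_interface = T_in − Q·ΣR_partial = 20.1 °C − (737.3)(0.006927) = 15.0 °C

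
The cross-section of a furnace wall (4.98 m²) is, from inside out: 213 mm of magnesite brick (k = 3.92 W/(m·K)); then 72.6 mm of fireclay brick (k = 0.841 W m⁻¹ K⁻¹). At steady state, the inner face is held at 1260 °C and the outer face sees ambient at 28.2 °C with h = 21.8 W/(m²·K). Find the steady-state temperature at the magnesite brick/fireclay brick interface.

T = 901 °C

Resistance network (inner→outer):
  R_magnesite brick = L/(kA) = 0.213/(3.92·4.98) = 0.01091 K/W
  R_fireclay brick = L/(kA) = 0.0726/(0.841·4.98) = 0.01733 K/W
  R_conv,out = 1/(hA) = 1/(21.8·4.98) = 0.009211 K/W
ΣR = 0.01091 + 0.01733 + 0.009211 = 0.03745 K/W
Q = ΔT/ΣR = (1260 °C − 28.2 °C)/0.03745 = 32890 W
From the inner boundary to the magnesite brick/fireclay brick interface, ΣR_partial = 0.01091 K/W.
T_interface = T_in − Q·ΣR_partial = 1260 °C − (32890)(0.01091) = 901 °C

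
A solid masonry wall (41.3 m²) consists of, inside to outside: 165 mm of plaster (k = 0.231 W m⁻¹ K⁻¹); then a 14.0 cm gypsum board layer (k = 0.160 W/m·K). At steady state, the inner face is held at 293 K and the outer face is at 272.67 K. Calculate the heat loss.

Series thermal resistances, inner to outer:
  R_plaster = L/(kA) = 0.165/(0.231·41.3) = 0.01730 K/W
  R_gypsum board = L/(kA) = 0.140/(0.160·41.3) = 0.02119 K/W
ΣR = 0.01730 + 0.02119 = 0.03849 K/W
Q = ΔT/ΣR = (293 K − 272.67 K)/0.03849 = 528 W

Q = 528 W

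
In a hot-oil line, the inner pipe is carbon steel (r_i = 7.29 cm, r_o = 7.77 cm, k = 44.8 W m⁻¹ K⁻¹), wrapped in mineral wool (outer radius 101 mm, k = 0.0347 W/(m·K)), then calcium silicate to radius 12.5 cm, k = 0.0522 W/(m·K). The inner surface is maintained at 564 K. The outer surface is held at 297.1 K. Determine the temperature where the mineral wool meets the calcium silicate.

Treat each layer as a resistance in series:
  R'_carbon steel = ln(0.0777/0.0729)/(2πk) = 0.06377/(2π·44.8) = 2.265×10^-4 m·K/W
  R'_mineral wool = ln(0.101/0.0777)/(2πk) = 0.2623/(2π·0.0347) = 1.203 m·K/W
  R'_calcium silicate = ln(0.125/0.101)/(2πk) = 0.2132/(2π·0.0522) = 0.6500 m·K/W
ΣR = 2.265×10^-4 + 1.203 + 0.6500 = 1.853 m·K/W
Q' = ΔT/ΣR = (564 K − 297.1 K)/1.853 = 144.0 W/m
From the inner boundary to the mineral wool/calcium silicate interface, ΣR_partial = 1.203 m·K/W.
T_interface = T_in − Q'·ΣR_partial = 564 K − (144.0)(1.203) = 391 K

T = 391 K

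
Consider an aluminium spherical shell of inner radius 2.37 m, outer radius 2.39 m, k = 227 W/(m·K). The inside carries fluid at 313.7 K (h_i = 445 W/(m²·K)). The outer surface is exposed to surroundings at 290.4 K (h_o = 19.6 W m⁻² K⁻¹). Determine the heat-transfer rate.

Series thermal resistances, inner to outer:
  R_conv,in = 1/(4πr²h) = 1/(4π·2.37²·445) = 3.184×10^-5 K/W
  R_aluminium = (1/2.37 − 1/2.39)/(4πk) = 0.003531/(4π·227) = 1.238×10^-6 K/W
  R_conv,out = 1/(4πr²h) = 1/(4π·2.39²·19.6) = 7.108×10^-4 K/W
ΣR = 3.184×10^-5 + 1.238×10^-6 + 7.108×10^-4 = 7.439×10^-4 K/W
Q = ΔT/ΣR = (313.7 K − 290.4 K)/7.439×10^-4 = 31300 W

Q = 31.3 kW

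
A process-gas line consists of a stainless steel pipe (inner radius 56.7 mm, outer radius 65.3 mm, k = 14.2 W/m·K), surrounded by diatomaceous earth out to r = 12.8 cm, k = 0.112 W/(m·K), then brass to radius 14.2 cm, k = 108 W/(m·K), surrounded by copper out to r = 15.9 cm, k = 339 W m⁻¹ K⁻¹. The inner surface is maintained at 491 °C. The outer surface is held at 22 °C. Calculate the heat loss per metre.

Q' = 489 W/m

Series thermal resistances, inner to outer:
  R'_stainless steel = ln(0.0653/0.0567)/(2πk) = 0.1412/(2π·14.2) = 0.001583 m·K/W
  R'_diatomaceous earth = ln(0.128/0.0653)/(2πk) = 0.6730/(2π·0.112) = 0.9564 m·K/W
  R'_brass = ln(0.142/0.128)/(2πk) = 0.1038/(2π·108) = 1.530×10^-4 m·K/W
  R'_copper = ln(0.159/0.142)/(2πk) = 0.1131/(2π·339) = 5.309×10^-5 m·K/W
ΣR = 0.001583 + 0.9564 + 1.530×10^-4 + 5.309×10^-5 = 0.9582 m·K/W
Q' = ΔT/ΣR = (491 °C − 22 °C)/0.9582 = 489 W/m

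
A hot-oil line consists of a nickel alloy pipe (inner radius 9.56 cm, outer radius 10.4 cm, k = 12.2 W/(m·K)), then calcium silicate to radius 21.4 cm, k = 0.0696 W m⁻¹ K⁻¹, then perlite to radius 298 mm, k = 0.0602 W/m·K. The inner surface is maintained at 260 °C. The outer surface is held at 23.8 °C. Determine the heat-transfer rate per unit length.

Resistance network (inner→outer):
  R'_nickel alloy = ln(0.104/0.0956)/(2πk) = 0.08422/(2π·12.2) = 0.001099 m·K/W
  R'_calcium silicate = ln(0.214/0.104)/(2πk) = 0.7216/(2π·0.0696) = 1.650 m·K/W
  R'_perlite = ln(0.298/0.214)/(2πk) = 0.3311/(2π·0.0602) = 0.8754 m·K/W
ΣR = 0.001099 + 1.650 + 0.8754 = 2.526 m·K/W
Q' = ΔT/ΣR = (260 °C − 23.8 °C)/2.526 = 93.5 W/m

Q' = 93.5 W/m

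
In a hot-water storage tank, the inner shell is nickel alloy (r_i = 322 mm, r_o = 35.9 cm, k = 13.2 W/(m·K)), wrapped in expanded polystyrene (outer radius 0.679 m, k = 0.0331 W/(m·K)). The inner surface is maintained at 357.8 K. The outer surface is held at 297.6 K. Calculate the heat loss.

Treat each layer as a resistance in series:
  R_nickel alloy = (1/0.322 − 1/0.359)/(4πk) = 0.3201/(4π·13.2) = 0.001930 K/W
  R_expanded polystyrene = (1/0.359 − 1/0.679)/(4πk) = 1.313/(4π·0.0331) = 3.156 K/W
ΣR = 0.001930 + 3.156 = 3.158 K/W
Q = ΔT/ΣR = (357.8 K − 297.6 K)/3.158 = 19.1 W

Q = 19.1 W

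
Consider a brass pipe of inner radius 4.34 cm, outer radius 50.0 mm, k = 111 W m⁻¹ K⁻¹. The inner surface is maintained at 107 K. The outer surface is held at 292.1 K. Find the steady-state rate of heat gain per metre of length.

Q' = 9.12×10^5 W/m

Q' = 2πk·ΔT/ln(r₂/r₁) = 2π × 111 × 185.1 / ln(0.0500/0.0434) = 9.12×10^5 W/m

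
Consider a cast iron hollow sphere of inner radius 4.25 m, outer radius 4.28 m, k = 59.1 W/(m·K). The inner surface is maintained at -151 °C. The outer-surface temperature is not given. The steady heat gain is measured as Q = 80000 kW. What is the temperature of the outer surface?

Sum the resistances:
  R_cast iron = (1/4.25 − 1/4.28)/(4πk) = 0.001649/(4π·59.1) = 2.221×10^-6 K/W
ΣR = 2.221×10^-6 K/W
ΔT = Q·ΣR = 8.00×10^7 × 2.221×10^-6 = 177.7 K
Heat flows inward, so T_out = T_in + ΔT = -151 + 177.7 = 26.7 °C

T_out = 26.7 °C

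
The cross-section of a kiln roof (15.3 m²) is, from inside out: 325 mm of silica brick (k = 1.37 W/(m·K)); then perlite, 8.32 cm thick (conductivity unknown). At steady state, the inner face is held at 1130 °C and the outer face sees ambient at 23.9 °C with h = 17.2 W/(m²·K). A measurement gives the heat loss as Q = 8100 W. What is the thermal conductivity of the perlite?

ΣR = ΔT/Q = |1130 − 23.9|/8100 = 0.1366 K/W
Known resistances:
  R_silica brick = L/(kA) = 0.325/(1.37·15.3) = 0.01550 K/W
  R_conv,out = 1/(hA) = 1/(17.2·15.3) = 0.003800 K/W
R_perlite = ΣR − ΣR_known = 0.1366 − 0.01930 = 0.1173 K/W
L/(kA) = 0.1173 ⇒ k = 0.0832/(0.1173·15.3) = 0.0464 W/m·K

k = 0.0464 W/m·K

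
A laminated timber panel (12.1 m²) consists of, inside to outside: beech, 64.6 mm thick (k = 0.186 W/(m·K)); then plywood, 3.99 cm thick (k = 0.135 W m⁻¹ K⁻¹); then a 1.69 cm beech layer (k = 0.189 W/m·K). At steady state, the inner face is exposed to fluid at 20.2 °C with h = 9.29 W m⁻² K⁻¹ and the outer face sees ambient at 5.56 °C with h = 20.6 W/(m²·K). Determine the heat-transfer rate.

Treat each layer as a resistance in series:
  R_conv,in = 1/(hA) = 1/(9.29·12.1) = 0.008896 K/W
  R_beech = L/(kA) = 0.0646/(0.186·12.1) = 0.02870 K/W
  R_plywood = L/(kA) = 0.0399/(0.135·12.1) = 0.02443 K/W
  R_beech = L/(kA) = 0.0169/(0.189·12.1) = 0.007390 K/W
  R_conv,out = 1/(hA) = 1/(20.6·12.1) = 0.004012 K/W
ΣR = 0.008896 + 0.02870 + 0.02443 + 0.007390 + 0.004012 = 0.07343 K/W
Q = ΔT/ΣR = (20.2 °C − 5.56 °C)/0.07343 = 199 W

Q = 199 W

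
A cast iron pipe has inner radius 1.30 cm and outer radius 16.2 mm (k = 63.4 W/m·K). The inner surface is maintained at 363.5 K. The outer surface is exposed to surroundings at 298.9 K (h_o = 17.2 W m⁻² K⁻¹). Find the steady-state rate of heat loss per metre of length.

Resistance network (inner→outer):
  R'_cast iron = ln(0.0162/0.0130)/(2πk) = 0.2201/(2π·63.4) = 5.524×10^-4 m·K/W
  R'_conv,out = 1/(2πr h) = 1/(2π·0.0162·17.2) = 0.5712 m·K/W
ΣR = 5.524×10^-4 + 0.5712 = 0.5718 m·K/W
Q' = ΔT/ΣR = (363.5 K − 298.9 K)/0.5718 = 113 W/m

Q' = 113 W/m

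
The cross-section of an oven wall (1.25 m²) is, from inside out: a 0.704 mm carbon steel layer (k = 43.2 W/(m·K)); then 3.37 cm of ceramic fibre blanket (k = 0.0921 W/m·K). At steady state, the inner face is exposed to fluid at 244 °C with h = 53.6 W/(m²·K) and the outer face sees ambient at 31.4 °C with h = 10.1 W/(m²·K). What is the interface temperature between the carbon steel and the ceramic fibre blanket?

Series thermal resistances, inner to outer:
  R_conv,in = 1/(hA) = 1/(53.6·1.25) = 0.01493 K/W
  R_carbon steel = L/(kA) = 7.04×10^-4/(43.2·1.25) = 1.304×10^-5 K/W
  R_ceramic fibre blanket = L/(kA) = 0.0337/(0.0921·1.25) = 0.2927 K/W
  R_conv,out = 1/(hA) = 1/(10.1·1.25) = 0.07921 K/W
ΣR = 0.01493 + 1.304×10^-5 + 0.2927 + 0.07921 = 0.3869 K/W
Q = ΔT/ΣR = (244 °C − 31.4 °C)/0.3869 = 549.5 W
From the inner boundary to the carbon steel/ceramic fibre blanket interface, ΣR_partial = 0.01494 K/W.
T_interface = T_in − Q·ΣR_partial = 244 °C − (549.5)(0.01494) = 236 °C

T = 236 °C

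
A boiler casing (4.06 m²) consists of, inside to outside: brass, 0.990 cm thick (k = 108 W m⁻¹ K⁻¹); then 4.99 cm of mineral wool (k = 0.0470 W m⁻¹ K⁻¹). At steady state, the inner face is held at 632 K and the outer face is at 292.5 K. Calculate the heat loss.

Q = 1300 W

Treat each layer as a resistance in series:
  R_brass = L/(kA) = 0.00990/(108·4.06) = 2.258×10^-5 K/W
  R_mineral wool = L/(kA) = 0.0499/(0.0470·4.06) = 0.2615 K/W
ΣR = 2.258×10^-5 + 0.2615 = 0.2615 K/W
Q = ΔT/ΣR = (632 K − 292.5 K)/0.2615 = 1300 W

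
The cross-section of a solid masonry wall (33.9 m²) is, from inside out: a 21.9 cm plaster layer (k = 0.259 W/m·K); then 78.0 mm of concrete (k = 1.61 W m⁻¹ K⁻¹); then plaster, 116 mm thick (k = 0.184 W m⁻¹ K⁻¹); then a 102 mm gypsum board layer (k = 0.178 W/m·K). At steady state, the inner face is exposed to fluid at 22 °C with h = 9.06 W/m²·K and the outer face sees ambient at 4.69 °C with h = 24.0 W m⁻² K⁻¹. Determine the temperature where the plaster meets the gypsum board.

Treat each layer as a resistance in series:
  R_conv,in = 1/(hA) = 1/(9.06·33.9) = 0.003256 K/W
  R_plaster = L/(kA) = 0.219/(0.259·33.9) = 0.02494 K/W
  R_concrete = L/(kA) = 0.0780/(1.61·33.9) = 0.001429 K/W
  R_plaster = L/(kA) = 0.116/(0.184·33.9) = 0.01860 K/W
  R_gypsum board = L/(kA) = 0.102/(0.178·33.9) = 0.01690 K/W
  R_conv,out = 1/(hA) = 1/(24.0·33.9) = 0.001229 K/W
ΣR = 0.003256 + 0.02494 + 0.001429 + 0.01860 + 0.01690 + 0.001229 = 0.06635 K/W
Q = ΔT/ΣR = (22 °C − 4.69 °C)/0.06635 = 260.9 W
From the inner boundary to the plaster/gypsum board interface, ΣR_partial = 0.04822 K/W.
T_interface = T_in − Q·ΣR_partial = 22 °C − (260.9)(0.04822) = 9.42 °C

T = 9.42 °C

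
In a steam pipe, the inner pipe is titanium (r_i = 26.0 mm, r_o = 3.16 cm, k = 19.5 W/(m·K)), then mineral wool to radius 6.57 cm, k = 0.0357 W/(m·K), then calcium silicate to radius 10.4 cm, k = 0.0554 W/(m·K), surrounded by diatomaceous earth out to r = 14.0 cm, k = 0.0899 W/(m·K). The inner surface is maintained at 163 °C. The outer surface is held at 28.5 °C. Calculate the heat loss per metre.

Series thermal resistances, inner to outer:
  R'_titanium = ln(0.0316/0.0260)/(2πk) = 0.1951/(2π·19.5) = 0.001592 m·K/W
  R'_mineral wool = ln(0.0657/0.0316)/(2πk) = 0.7319/(2π·0.0357) = 3.263 m·K/W
  R'_calcium silicate = ln(0.104/0.0657)/(2πk) = 0.4593/(2π·0.0554) = 1.319 m·K/W
  R'_diatomaceous earth = ln(0.140/0.104)/(2πk) = 0.2973/(2π·0.0899) = 0.5262 m·K/W
ΣR = 0.001592 + 3.263 + 1.319 + 0.5262 = 5.110 m·K/W
Q' = ΔT/ΣR = (163 °C − 28.5 °C)/5.110 = 26.3 W/m

Q' = 26.3 W/m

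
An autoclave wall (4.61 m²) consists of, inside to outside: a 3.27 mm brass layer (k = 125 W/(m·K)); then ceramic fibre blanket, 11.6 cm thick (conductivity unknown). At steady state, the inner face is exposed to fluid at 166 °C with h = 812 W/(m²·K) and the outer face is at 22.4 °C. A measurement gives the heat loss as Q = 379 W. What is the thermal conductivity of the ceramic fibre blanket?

k = 0.0665 W/m·K

ΣR = ΔT/Q = |166 − 22.4|/379 = 0.3789 K/W
Known resistances:
  R_conv,in = 1/(hA) = 1/(812·4.61) = 2.671×10^-4 K/W
  R_brass = L/(kA) = 0.00327/(125·4.61) = 5.675×10^-6 K/W
R_ceramic fibre blanket = ΣR − ΣR_known = 0.3789 − 2.728×10^-4 = 0.3786 K/W
L/(kA) = 0.3786 ⇒ k = 0.116/(0.3786·4.61) = 0.0665 W/m·K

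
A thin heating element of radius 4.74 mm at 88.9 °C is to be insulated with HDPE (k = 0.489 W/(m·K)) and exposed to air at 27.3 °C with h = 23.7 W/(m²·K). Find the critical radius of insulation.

r_cr = 2.06 cm

For a cylinder, r_cr = k_ins/h = 0.489/23.7 = 0.0206 m = 2.06 cm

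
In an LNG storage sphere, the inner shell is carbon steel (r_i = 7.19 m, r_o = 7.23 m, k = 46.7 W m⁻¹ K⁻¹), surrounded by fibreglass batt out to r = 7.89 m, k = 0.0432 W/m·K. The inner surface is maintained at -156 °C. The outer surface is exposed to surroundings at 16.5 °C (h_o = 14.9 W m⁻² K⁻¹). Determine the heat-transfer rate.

Resistance network (inner→outer):
  R_carbon steel = (1/7.19 − 1/7.23)/(4πk) = 7.695×10^-4/(4π·46.7) = 1.311×10^-6 K/W
  R_fibreglass batt = (1/7.23 − 1/7.89)/(4πk) = 0.01157/(4π·0.0432) = 0.02131 K/W
  R_conv,out = 1/(4πr²h) = 1/(4π·7.89²·14.9) = 8.579×10^-5 K/W
ΣR = 1.311×10^-6 + 0.02131 + 8.579×10^-5 = 0.02140 K/W
Q = ΔT/ΣR = (-156 °C − 16.5 °C)/0.02140 = -8060 W
(Negative Q ⇒ heat flows inward; heat gain = 8060 W.)

Q = 8.06 kW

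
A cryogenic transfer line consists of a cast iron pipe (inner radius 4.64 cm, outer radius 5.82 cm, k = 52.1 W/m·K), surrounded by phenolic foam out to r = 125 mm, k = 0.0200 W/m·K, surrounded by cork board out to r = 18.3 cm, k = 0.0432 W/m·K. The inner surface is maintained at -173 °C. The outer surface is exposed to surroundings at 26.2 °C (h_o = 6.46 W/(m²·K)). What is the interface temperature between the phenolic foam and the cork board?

T = -14.0 °C

Series thermal resistances, inner to outer:
  R'_cast iron = ln(0.0582/0.0464)/(2πk) = 0.2266/(2π·52.1) = 6.922×10^-4 m·K/W
  R'_phenolic foam = ln(0.125/0.0582)/(2πk) = 0.7644/(2π·0.0200) = 6.083 m·K/W
  R'_cork board = ln(0.183/0.125)/(2πk) = 0.3812/(2π·0.0432) = 1.404 m·K/W
  R'_conv,out = 1/(2πr h) = 1/(2π·0.183·6.46) = 0.1346 m·K/W
ΣR = 6.922×10^-4 + 6.083 + 1.404 + 0.1346 = 7.622 m·K/W
Q' = ΔT/ΣR = (-173 °C − 26.2 °C)/7.622 = -26.13 W/m
From the inner boundary to the phenolic foam/cork board interface, ΣR_partial = 6.084 m·K/W.
T_interface = T_in − Q'·ΣR_partial = -173 °C − (-26.13)(6.084) = -14.0 °C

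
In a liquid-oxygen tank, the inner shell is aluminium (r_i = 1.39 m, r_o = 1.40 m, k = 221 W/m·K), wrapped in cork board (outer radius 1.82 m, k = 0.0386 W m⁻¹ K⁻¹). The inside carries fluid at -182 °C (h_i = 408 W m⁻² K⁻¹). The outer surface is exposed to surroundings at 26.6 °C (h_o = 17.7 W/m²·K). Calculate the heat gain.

Q = 611 W

Resistance network (inner→outer):
  R_conv,in = 1/(4πr²h) = 1/(4π·1.39²·408) = 1.009×10^-4 K/W
  R_aluminium = (1/1.39 − 1/1.40)/(4πk) = 0.005139/(4π·221) = 1.850×10^-6 K/W
  R_cork board = (1/1.40 − 1/1.82)/(4πk) = 0.1648/(4π·0.0386) = 0.3398 K/W
  R_conv,out = 1/(4πr²h) = 1/(4π·1.82²·17.7) = 0.001357 K/W
ΣR = 1.009×10^-4 + 1.850×10^-6 + 0.3398 + 0.001357 = 0.3413 K/W
Q = ΔT/ΣR = (-182 °C − 26.6 °C)/0.3413 = -611 W
(Negative Q ⇒ heat flows inward; heat gain = 611 W.)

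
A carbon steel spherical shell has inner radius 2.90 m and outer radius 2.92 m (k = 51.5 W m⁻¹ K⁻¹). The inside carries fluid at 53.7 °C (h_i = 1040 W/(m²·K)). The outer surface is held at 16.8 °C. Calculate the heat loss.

Treat each layer as a resistance in series:
  R_conv,in = 1/(4πr²h) = 1/(4π·2.90²·1040) = 9.098×10^-6 K/W
  R_carbon steel = (1/2.90 − 1/2.92)/(4πk) = 0.002362/(4π·51.5) = 3.649×10^-6 K/W
ΣR = 9.098×10^-6 + 3.649×10^-6 = 1.275×10^-5 K/W
Q = ΔT/ΣR = (53.7 °C − 16.8 °C)/1.275×10^-5 = 2.89×10^6 W

Q = 2.89×10^6 W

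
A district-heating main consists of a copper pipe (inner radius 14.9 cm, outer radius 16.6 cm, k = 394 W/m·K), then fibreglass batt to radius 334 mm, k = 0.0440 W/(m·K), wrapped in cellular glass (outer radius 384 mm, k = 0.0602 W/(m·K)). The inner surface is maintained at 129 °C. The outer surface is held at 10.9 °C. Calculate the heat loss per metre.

Q' = 40.8 W/m

Series thermal resistances, inner to outer:
  R'_copper = ln(0.166/0.149)/(2πk) = 0.1080/(2π·394) = 4.364×10^-5 m·K/W
  R'_fibreglass batt = ln(0.334/0.166)/(2πk) = 0.6992/(2π·0.0440) = 2.529 m·K/W
  R'_cellular glass = ln(0.384/0.334)/(2πk) = 0.1395/(2π·0.0602) = 0.3688 m·K/W
ΣR = 4.364×10^-5 + 2.529 + 0.3688 = 2.898 m·K/W
Q' = ΔT/ΣR = (129 °C − 10.9 °C)/2.898 = 40.8 W/m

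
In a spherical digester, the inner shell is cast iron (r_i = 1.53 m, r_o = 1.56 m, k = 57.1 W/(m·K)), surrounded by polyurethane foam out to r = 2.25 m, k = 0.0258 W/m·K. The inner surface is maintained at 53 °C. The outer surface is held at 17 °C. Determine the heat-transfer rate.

Resistance network (inner→outer):
  R_cast iron = (1/1.53 − 1/1.56)/(4πk) = 0.01257/(4π·57.1) = 1.752×10^-5 K/W
  R_polyurethane foam = (1/1.56 − 1/2.25)/(4πk) = 0.1966/(4π·0.0258) = 0.6063 K/W
ΣR = 1.752×10^-5 + 0.6063 = 0.6063 K/W
Q = ΔT/ΣR = (53 °C − 17 °C)/0.6063 = 59.4 W

Q = 59.4 W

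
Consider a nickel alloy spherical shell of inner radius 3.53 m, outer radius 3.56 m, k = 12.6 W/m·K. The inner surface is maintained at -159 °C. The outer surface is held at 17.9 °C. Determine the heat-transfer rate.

Q = 4πk·ΔT/(1/r₁ − 1/r₂) = 4π × 12.6 × 176.9 / (1/3.53 − 1/3.56) = 1.17×10^7 W

Q = 11700 kW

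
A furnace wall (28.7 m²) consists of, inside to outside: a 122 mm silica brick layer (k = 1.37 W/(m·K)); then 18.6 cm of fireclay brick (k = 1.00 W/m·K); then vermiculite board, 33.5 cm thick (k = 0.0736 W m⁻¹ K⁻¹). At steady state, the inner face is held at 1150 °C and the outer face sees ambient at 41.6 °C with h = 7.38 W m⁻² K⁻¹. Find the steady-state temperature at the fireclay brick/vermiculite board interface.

T = 1089 °C

Treat each layer as a resistance in series:
  R_silica brick = L/(kA) = 0.122/(1.37·28.7) = 0.003103 K/W
  R_fireclay brick = L/(kA) = 0.186/(1.00·28.7) = 0.006481 K/W
  R_vermiculite board = L/(kA) = 0.335/(0.0736·28.7) = 0.1586 K/W
  R_conv,out = 1/(hA) = 1/(7.38·28.7) = 0.004721 K/W
ΣR = 0.003103 + 0.006481 + 0.1586 + 0.004721 = 0.1729 K/W
Q = ΔT/ΣR = (1150 °C − 41.6 °C)/0.1729 = 6411 W
From the inner boundary to the fireclay brick/vermiculite board interface, ΣR_partial = 0.009584 K/W.
T_interface = T_in − Q·ΣR_partial = 1150 °C − (6411)(0.009584) = 1089 °C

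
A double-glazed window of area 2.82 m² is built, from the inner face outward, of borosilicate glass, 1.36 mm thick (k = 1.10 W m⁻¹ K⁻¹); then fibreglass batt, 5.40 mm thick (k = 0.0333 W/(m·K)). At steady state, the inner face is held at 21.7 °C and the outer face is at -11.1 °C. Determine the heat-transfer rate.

Q = 566 W

Resistance network (inner→outer):
  R_borosilicate glass = L/(kA) = 0.00136/(1.10·2.82) = 4.384×10^-4 K/W
  R_fibreglass batt = L/(kA) = 0.00540/(0.0333·2.82) = 0.05750 K/W
ΣR = 4.384×10^-4 + 0.05750 = 0.05794 K/W
Q = ΔT/ΣR = (21.7 °C − -11.1 °C)/0.05794 = 566 W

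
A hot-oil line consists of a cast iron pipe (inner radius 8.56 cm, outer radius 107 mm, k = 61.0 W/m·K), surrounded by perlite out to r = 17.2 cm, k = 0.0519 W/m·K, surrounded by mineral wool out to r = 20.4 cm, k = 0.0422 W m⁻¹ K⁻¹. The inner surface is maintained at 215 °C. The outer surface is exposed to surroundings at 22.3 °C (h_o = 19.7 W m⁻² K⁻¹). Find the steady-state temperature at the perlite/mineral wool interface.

Resistance network (inner→outer):
  R'_cast iron = ln(0.107/0.0856)/(2πk) = 0.2231/(2π·61.0) = 5.822×10^-4 m·K/W
  R'_perlite = ln(0.172/0.107)/(2πk) = 0.4747/(2π·0.0519) = 1.456 m·K/W
  R'_mineral wool = ln(0.204/0.172)/(2πk) = 0.1706/(2π·0.0422) = 0.6435 m·K/W
  R'_conv,out = 1/(2πr h) = 1/(2π·0.204·19.7) = 0.03960 m·K/W
ΣR = 5.822×10^-4 + 1.456 + 0.6435 + 0.03960 = 2.140 m·K/W
Q' = ΔT/ΣR = (215 °C − 22.3 °C)/2.140 = 90.05 W/m
From the inner boundary to the perlite/mineral wool interface, ΣR_partial = 1.457 m·K/W.
T_interface = T_in − Q'·ΣR_partial = 215 °C − (90.05)(1.457) = 83.8 °C

T = 83.8 °C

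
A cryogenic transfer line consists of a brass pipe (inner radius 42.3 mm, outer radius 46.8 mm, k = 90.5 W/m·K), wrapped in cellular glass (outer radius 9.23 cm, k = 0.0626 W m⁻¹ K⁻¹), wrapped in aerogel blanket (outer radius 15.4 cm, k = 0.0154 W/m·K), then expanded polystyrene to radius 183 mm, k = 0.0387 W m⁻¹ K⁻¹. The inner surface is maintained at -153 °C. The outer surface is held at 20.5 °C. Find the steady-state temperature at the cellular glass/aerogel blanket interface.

Resistance network (inner→outer):
  R'_brass = ln(0.0468/0.0423)/(2πk) = 0.1011/(2π·90.5) = 1.778×10^-4 m·K/W
  R'_cellular glass = ln(0.0923/0.0468)/(2πk) = 0.6792/(2π·0.0626) = 1.727 m·K/W
  R'_aerogel blanket = ln(0.154/0.0923)/(2πk) = 0.5119/(2π·0.0154) = 5.290 m·K/W
  R'_expanded polystyrene = ln(0.183/0.154)/(2πk) = 0.1725/(2π·0.0387) = 0.7095 m·K/W
ΣR = 1.778×10^-4 + 1.727 + 5.290 + 0.7095 = 7.727 m·K/W
Q' = ΔT/ΣR = (-153 °C − 20.5 °C)/7.727 = -22.45 W/m
From the inner boundary to the cellular glass/aerogel blanket interface, ΣR_partial = 1.727 m·K/W.
T_interface = T_in − Q'·ΣR_partial = -153 °C − (-22.45)(1.727) = -114 °C

T = -114 °C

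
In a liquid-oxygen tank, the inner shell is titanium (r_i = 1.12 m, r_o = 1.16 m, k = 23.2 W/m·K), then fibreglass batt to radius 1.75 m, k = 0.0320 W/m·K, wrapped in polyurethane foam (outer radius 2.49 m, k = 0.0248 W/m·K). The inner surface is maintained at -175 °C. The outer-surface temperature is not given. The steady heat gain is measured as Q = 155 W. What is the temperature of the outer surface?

Sum the resistances:
  R_titanium = (1/1.12 − 1/1.16)/(4πk) = 0.03079/(4π·23.2) = 1.056×10^-4 K/W
  R_fibreglass batt = (1/1.16 − 1/1.75)/(4πk) = 0.2906/(4π·0.0320) = 0.7228 K/W
  R_polyurethane foam = (1/1.75 − 1/2.49)/(4πk) = 0.1698/(4π·0.0248) = 0.5449 K/W
ΣR = 1.268 K/W
ΔT = Q·ΣR = 155 × 1.268 = 196.5 K
Heat flows inward, so T_out = T_in + ΔT = -175 + 196.5 = 21.5 °C

T_out = 21.5 °C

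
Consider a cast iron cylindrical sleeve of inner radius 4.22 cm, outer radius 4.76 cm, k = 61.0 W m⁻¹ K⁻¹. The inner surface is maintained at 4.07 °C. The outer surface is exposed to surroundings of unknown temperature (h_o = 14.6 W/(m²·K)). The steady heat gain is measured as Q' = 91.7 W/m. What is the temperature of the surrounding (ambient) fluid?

Sum the resistances:
  R'_cast iron = ln(0.0476/0.0422)/(2πk) = 0.1204/(2π·61.0) = 3.142×10^-4 m·K/W
  R'_conv,out = 1/(2πr h) = 1/(2π·0.0476·14.6) = 0.2290 m·K/W
ΣR = 0.2293 m·K/W
ΔT = Q'·ΣR = 91.7 × 0.2293 = 21.03 K
Heat flows inward, so T_out = T_in + ΔT = 4.07 + 21.03 = 25.1 °C

T_out = 25.1 °C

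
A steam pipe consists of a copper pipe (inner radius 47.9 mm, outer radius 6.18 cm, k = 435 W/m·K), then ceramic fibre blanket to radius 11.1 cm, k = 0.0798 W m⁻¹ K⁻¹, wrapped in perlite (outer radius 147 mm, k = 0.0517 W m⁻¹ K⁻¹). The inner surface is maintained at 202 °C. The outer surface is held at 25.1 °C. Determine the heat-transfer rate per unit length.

Series thermal resistances, inner to outer:
  R'_copper = ln(0.0618/0.0479)/(2πk) = 0.2548/(2π·435) = 9.322×10^-5 m·K/W
  R'_ceramic fibre blanket = ln(0.111/0.0618)/(2πk) = 0.5856/(2π·0.0798) = 1.168 m·K/W
  R'_perlite = ln(0.147/0.111)/(2πk) = 0.2809/(2π·0.0517) = 0.8647 m·K/W
ΣR = 9.322×10^-5 + 1.168 + 0.8647 = 2.033 m·K/W
Q' = ΔT/ΣR = (202 °C − 25.1 °C)/2.033 = 87.0 W/m

Q' = 87.0 W/m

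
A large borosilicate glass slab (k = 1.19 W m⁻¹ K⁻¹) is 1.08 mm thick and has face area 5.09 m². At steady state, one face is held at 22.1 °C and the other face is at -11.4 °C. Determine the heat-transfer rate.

Q = 188 kW

Q = kA·ΔT/L = 1.19 × 5.09 × |22.1 °C − -11.4 °C| / 0.00108 = 1.88×10^5 W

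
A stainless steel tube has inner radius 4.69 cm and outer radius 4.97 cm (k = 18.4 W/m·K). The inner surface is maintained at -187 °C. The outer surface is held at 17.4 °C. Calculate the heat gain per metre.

Q' = 408 kW/m

Q' = 2πk·ΔT/ln(r₂/r₁) = 2π × 18.4 × 204.4 / ln(0.0497/0.0469) = 4.08×10^5 W/m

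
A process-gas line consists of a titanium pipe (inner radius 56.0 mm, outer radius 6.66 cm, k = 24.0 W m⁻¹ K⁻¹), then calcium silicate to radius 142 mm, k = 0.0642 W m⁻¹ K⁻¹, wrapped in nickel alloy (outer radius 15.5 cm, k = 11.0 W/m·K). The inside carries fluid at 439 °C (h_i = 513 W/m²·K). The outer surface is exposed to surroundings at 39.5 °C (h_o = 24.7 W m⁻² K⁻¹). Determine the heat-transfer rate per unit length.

Resistance network (inner→outer):
  R'_conv,in = 1/(2πr h) = 1/(2π·0.0560·513) = 0.005540 m·K/W
  R'_titanium = ln(0.0666/0.0560)/(2πk) = 0.1734/(2π·24.0) = 0.001150 m·K/W
  R'_calcium silicate = ln(0.142/0.0666)/(2πk) = 0.7571/(2π·0.0642) = 1.877 m·K/W
  R'_nickel alloy = ln(0.155/0.142)/(2πk) = 0.08760/(2π·11.0) = 0.001267 m·K/W
  R'_conv,out = 1/(2πr h) = 1/(2π·0.155·24.7) = 0.04157 m·K/W
ΣR = 0.005540 + 0.001150 + 1.877 + 0.001267 + 0.04157 = 1.927 m·K/W
Q' = ΔT/ΣR = (439 °C − 39.5 °C)/1.927 = 207 W/m

Q' = 207 W/m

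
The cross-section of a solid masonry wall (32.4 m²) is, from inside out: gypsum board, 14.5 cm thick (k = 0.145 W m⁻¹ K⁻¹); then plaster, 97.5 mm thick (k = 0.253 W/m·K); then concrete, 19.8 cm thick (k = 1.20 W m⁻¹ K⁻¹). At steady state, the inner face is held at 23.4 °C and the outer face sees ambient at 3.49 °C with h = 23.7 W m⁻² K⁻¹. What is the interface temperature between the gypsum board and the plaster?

T = 10.9 °C

Series thermal resistances, inner to outer:
  R_gypsum board = L/(kA) = 0.145/(0.145·32.4) = 0.03086 K/W
  R_plaster = L/(kA) = 0.0975/(0.253·32.4) = 0.01189 K/W
  R_concrete = L/(kA) = 0.198/(1.20·32.4) = 0.005093 K/W
  R_conv,out = 1/(hA) = 1/(23.7·32.4) = 0.001302 K/W
ΣR = 0.03086 + 0.01189 + 0.005093 + 0.001302 = 0.04915 K/W
Q = ΔT/ΣR = (23.4 °C − 3.49 °C)/0.04915 = 405.1 W
From the inner boundary to the gypsum board/plaster interface, ΣR_partial = 0.03086 K/W.
T_interface = T_in − Q·ΣR_partial = 23.4 °C − (405.1)(0.03086) = 10.9 °C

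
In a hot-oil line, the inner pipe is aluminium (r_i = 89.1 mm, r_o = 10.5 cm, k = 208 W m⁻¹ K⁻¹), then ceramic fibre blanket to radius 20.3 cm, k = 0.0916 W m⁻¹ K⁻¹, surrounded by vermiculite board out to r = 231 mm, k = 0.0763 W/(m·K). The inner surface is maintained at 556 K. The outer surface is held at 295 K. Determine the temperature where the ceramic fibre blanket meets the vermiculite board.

T = 344.7 K

Resistance network (inner→outer):
  R'_aluminium = ln(0.105/0.0891)/(2πk) = 0.1642/(2π·208) = 1.256×10^-4 m·K/W
  R'_ceramic fibre blanket = ln(0.203/0.105)/(2πk) = 0.6592/(2π·0.0916) = 1.145 m·K/W
  R'_vermiculite board = ln(0.231/0.203)/(2πk) = 0.1292/(2π·0.0763) = 0.2695 m·K/W
ΣR = 1.256×10^-4 + 1.145 + 0.2695 = 1.415 m·K/W
Q' = ΔT/ΣR = (556 K − 295 K)/1.415 = 184.5 W/m
From the inner boundary to the ceramic fibre blanket/vermiculite board interface, ΣR_partial = 1.145 m·K/W.
T_interface = T_in − Q'·ΣR_partial = 556 K − (184.5)(1.145) = 344.7 K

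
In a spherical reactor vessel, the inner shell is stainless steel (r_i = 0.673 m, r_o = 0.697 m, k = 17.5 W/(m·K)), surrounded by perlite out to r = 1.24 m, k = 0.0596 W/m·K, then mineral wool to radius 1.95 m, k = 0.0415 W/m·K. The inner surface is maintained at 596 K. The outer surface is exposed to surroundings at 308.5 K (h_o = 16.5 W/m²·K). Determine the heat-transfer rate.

Q = 205 W

Series thermal resistances, inner to outer:
  R_stainless steel = (1/0.673 − 1/0.697)/(4πk) = 0.05116/(4π·17.5) = 2.327×10^-4 K/W
  R_perlite = (1/0.697 − 1/1.24)/(4πk) = 0.6283/(4π·0.0596) = 0.8389 K/W
  R_mineral wool = (1/1.24 − 1/1.95)/(4πk) = 0.2936/(4π·0.0415) = 0.5630 K/W
  R_conv,out = 1/(4πr²h) = 1/(4π·1.95²·16.5) = 0.001268 K/W
ΣR = 2.327×10^-4 + 0.8389 + 0.5630 + 0.001268 = 1.403 K/W
Q = ΔT/ΣR = (596 K − 308.5 K)/1.403 = 205 W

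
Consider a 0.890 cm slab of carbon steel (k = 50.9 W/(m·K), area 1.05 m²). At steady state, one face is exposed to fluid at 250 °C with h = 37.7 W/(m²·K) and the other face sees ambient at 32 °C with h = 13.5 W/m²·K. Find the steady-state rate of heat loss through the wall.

Q = 2.27 kW

Resistance network (inner→outer):
  R_conv,in = 1/(hA) = 1/(37.7·1.05) = 0.02526 K/W
  R_carbon steel = L/(kA) = 0.00890/(50.9·1.05) = 1.665×10^-4 K/W
  R_conv,out = 1/(hA) = 1/(13.5·1.05) = 0.07055 K/W
ΣR = 0.02526 + 1.665×10^-4 + 0.07055 = 0.09598 K/W
Q = ΔT/ΣR = (250 °C − 32 °C)/0.09598 = 2270 W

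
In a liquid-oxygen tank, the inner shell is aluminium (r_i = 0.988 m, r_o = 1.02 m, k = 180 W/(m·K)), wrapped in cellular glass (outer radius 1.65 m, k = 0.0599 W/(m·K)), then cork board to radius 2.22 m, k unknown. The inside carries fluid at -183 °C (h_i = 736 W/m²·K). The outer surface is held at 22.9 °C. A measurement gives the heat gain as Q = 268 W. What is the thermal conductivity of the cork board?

k = 0.0457 W/m·K

ΣR = ΔT/Q = |-183 − 22.9|/268 = 0.7683 K/W
Known resistances:
  R_conv,in = 1/(4πr²h) = 1/(4π·0.988²·736) = 1.108×10^-4 K/W
  R_aluminium = (1/0.988 − 1/1.02)/(4πk) = 0.03175/(4π·180) = 1.404×10^-5 K/W
  R_cellular glass = (1/1.02 − 1/1.65)/(4πk) = 0.3743/(4π·0.0599) = 0.4973 K/W
R_cork board = ΣR − ΣR_known = 0.7683 − 0.4974 = 0.2709 K/W
(1/r₁−1/r₂)/(4πk) = 0.2709 ⇒ k = 0.1556/(4π·0.2709) = 0.0457 W/m·K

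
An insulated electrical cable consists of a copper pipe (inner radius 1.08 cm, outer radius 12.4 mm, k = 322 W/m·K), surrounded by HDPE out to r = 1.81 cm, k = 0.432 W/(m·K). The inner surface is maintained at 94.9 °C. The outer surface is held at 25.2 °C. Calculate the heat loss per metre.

Series thermal resistances, inner to outer:
  R'_copper = ln(0.0124/0.0108)/(2πk) = 0.1382/(2π·322) = 6.828×10^-5 m·K/W
  R'_HDPE = ln(0.0181/0.0124)/(2πk) = 0.3782/(2π·0.432) = 0.1393 m·K/W
ΣR = 6.828×10^-5 + 0.1393 = 0.1394 m·K/W
Q' = ΔT/ΣR = (94.9 °C − 25.2 °C)/0.1394 = 500 W/m

Q' = 500 W/m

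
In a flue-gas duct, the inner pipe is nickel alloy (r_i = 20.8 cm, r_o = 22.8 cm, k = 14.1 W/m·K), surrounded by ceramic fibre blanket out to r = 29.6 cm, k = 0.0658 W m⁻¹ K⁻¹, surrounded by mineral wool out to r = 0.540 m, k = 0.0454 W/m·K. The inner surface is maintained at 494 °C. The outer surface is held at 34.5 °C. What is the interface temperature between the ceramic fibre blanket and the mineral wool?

T = 388 °C

Treat each layer as a resistance in series:
  R'_nickel alloy = ln(0.228/0.208)/(2πk) = 0.09181/(2π·14.1) = 0.001036 m·K/W
  R'_ceramic fibre blanket = ln(0.296/0.228)/(2πk) = 0.2610/(2π·0.0658) = 0.6313 m·K/W
  R'_mineral wool = ln(0.540/0.296)/(2πk) = 0.6012/(2π·0.0454) = 2.108 m·K/W
ΣR = 0.001036 + 0.6313 + 2.108 = 2.740 m·K/W
Q' = ΔT/ΣR = (494 °C − 34.5 °C)/2.740 = 167.7 W/m
From the inner boundary to the ceramic fibre blanket/mineral wool interface, ΣR_partial = 0.6323 m·K/W.
T_interface = T_in − Q'·ΣR_partial = 494 °C − (167.7)(0.6323) = 388 °C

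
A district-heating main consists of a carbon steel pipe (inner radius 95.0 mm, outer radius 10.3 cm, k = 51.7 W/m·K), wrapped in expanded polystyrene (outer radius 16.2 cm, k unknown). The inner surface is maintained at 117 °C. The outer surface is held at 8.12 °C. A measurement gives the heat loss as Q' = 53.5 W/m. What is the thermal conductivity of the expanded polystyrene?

ΣR = ΔT/Q' = |117 − 8.12|/53.5 = 2.035 m·K/W
Known resistances:
  R'_carbon steel = ln(0.103/0.0950)/(2πk) = 0.08085/(2π·51.7) = 2.489×10^-4 m·K/W
R_expanded polystyrene = ΣR − ΣR_known = 2.035 − 2.489×10^-4 = 2.035 m·K/W
ln(r₂/r₁)/(2πk) = 2.035 ⇒ k = 0.4529/(2π·2.035) = 0.0354 W/m·K

k = 0.0354 W/m·K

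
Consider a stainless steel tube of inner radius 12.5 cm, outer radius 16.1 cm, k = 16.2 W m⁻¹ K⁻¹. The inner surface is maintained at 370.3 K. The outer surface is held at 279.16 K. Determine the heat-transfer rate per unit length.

Q' = 36.7 kW/m

Q' = 2πk·ΔT/ln(r₂/r₁) = 2π × 16.2 × 91.14 / ln(0.161/0.125) = 36700 W/m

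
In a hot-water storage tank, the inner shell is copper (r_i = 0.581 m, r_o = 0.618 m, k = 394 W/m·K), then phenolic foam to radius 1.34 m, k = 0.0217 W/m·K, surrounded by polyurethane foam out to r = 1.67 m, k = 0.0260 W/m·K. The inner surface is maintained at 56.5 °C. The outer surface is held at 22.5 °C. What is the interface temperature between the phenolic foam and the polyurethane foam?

T = 26.7 °C

Series thermal resistances, inner to outer:
  R_copper = (1/0.581 − 1/0.618)/(4πk) = 0.1030/(4π·394) = 2.081×10^-5 K/W
  R_phenolic foam = (1/0.618 − 1/1.34)/(4πk) = 0.8719/(4π·0.0217) = 3.197 K/W
  R_polyurethane foam = (1/1.34 − 1/1.67)/(4πk) = 0.1475/(4π·0.0260) = 0.4513 K/W
ΣR = 2.081×10^-5 + 3.197 + 0.4513 = 3.648 K/W
Q = ΔT/ΣR = (56.5 °C − 22.5 °C)/3.648 = 9.320 W
From the inner boundary to the phenolic foam/polyurethane foam interface, ΣR_partial = 3.197 K/W.
T_interface = T_in − Q·ΣR_partial = 56.5 °C − (9.320)(3.197) = 26.7 °C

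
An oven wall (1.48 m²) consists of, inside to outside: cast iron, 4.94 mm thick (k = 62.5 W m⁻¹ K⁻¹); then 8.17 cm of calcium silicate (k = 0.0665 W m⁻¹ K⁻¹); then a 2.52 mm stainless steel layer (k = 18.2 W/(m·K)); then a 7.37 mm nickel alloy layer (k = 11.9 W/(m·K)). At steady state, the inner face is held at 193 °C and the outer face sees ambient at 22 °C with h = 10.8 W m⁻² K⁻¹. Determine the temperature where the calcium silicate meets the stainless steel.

T = 34.1 °C

Resistance network (inner→outer):
  R_cast iron = L/(kA) = 0.00494/(62.5·1.48) = 5.341×10^-5 K/W
  R_calcium silicate = L/(kA) = 0.0817/(0.0665·1.48) = 0.8301 K/W
  R_stainless steel = L/(kA) = 0.00252/(18.2·1.48) = 9.356×10^-5 K/W
  R_nickel alloy = L/(kA) = 0.00737/(11.9·1.48) = 4.185×10^-4 K/W
  R_conv,out = 1/(hA) = 1/(10.8·1.48) = 0.06256 K/W
ΣR = 5.341×10^-5 + 0.8301 + 9.356×10^-5 + 4.185×10^-4 + 0.06256 = 0.8932 K/W
Q = ΔT/ΣR = (193 °C − 22 °C)/0.8932 = 191.4 W
From the inner boundary to the calcium silicate/stainless steel interface, ΣR_partial = 0.8302 K/W.
T_interface = T_in − Q·ΣR_partial = 193 °C − (191.4)(0.8302) = 34.1 °C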